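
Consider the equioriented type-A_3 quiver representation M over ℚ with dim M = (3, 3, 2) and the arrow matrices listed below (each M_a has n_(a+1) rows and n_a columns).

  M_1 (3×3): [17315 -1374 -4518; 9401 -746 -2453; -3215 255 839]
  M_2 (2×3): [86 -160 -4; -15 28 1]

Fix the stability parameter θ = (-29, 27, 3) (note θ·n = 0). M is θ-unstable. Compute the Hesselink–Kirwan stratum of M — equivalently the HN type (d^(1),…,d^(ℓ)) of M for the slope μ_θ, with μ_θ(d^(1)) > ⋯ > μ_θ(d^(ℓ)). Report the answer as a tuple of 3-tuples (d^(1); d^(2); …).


Barcode: M ≅ I[1,2], I[1,3]^2. HN layers by μ_θ (3 steps, strictly decreasing):
  μ^(1)=27; μ^(2)=15; μ^(3)=-29

((0, 1, 0); (0, 2, 2); (3, 0, 0))


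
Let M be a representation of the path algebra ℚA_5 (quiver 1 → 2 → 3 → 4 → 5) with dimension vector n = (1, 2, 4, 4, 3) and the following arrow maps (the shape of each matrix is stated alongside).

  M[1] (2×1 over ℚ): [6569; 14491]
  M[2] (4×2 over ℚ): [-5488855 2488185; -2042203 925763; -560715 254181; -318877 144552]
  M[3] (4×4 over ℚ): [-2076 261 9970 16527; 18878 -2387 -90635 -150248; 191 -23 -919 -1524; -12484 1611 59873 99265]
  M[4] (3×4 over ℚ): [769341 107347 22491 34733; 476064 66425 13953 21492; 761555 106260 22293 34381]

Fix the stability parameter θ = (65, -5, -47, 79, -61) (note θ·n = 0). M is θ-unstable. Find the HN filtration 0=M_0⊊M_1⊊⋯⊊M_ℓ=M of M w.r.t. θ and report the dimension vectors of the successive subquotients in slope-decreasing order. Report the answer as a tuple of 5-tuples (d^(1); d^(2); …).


Interval decomposition of M: I[1,4], I[2,5], I[3,5]^2.
HN type (ℓ=5): μ^(1)=79; μ^(2)=9; μ^(3)=13/3; μ^(4)=-26; μ^(5)=-47

((0, 0, 0, 1, 0); (0, 0, 0, 3, 3); (1, 1, 1, 0, 0); (0, 1, 1, 0, 0); (0, 0, 2, 0, 0))


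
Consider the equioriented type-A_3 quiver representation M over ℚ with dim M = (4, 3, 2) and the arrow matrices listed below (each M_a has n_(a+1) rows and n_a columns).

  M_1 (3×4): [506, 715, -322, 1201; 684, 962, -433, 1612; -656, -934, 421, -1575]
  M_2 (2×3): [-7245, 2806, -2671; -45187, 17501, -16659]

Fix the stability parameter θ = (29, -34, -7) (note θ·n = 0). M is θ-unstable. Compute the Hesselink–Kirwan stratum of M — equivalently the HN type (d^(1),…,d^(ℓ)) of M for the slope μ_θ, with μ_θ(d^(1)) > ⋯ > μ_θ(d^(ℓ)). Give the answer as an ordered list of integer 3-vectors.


Barcode: M ≅ I[1,1], I[1,2], I[1,3]^2. HN layers by μ_θ (3 steps, strictly decreasing):
  μ^(1)=29; μ^(2)=-5/2; μ^(3)=-4

((1, 0, 0); (1, 1, 0); (2, 2, 2))


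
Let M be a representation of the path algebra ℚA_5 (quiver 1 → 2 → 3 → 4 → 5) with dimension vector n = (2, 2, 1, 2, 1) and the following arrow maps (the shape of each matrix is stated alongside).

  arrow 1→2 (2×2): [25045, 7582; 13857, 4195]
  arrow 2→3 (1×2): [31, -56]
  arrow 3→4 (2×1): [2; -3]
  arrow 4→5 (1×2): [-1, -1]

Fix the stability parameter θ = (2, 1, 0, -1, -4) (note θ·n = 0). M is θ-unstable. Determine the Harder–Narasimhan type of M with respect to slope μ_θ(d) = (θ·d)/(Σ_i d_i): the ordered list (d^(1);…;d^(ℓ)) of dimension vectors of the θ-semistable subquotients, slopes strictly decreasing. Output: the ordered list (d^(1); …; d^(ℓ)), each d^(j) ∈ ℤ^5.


Via rank(M_{q-1}∘⋯∘M_p): M ≅ I[1,2], I[1,5], I[4,4].
μ_θ-semistable layers: μ^(1)=3/2; μ^(2)=-2/5; μ^(3)=-1

((1, 1, 0, 0, 0); (1, 1, 1, 1, 1); (0, 0, 0, 1, 0))


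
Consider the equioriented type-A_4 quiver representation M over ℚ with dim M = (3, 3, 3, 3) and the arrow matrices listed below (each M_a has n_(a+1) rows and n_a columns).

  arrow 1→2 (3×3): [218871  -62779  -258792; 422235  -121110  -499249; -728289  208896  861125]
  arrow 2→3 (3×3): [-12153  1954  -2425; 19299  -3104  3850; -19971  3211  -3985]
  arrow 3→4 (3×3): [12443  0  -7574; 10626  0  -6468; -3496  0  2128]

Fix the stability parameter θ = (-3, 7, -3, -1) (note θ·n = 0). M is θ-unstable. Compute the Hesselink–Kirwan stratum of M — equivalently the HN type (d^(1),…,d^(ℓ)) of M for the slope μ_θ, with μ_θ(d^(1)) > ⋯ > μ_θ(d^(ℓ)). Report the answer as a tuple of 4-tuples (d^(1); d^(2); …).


Via rank(M_{q-1}∘⋯∘M_p): M ≅ I[1,1], I[1,3], I[1,4], I[2,3], I[4,4]^2.
μ_θ-semistable layers: μ^(1)=2; μ^(2)=1; μ^(3)=-1; μ^(4)=-3

((0, 2, 2, 0); (0, 1, 1, 1); (0, 0, 0, 2); (3, 0, 0, 0))


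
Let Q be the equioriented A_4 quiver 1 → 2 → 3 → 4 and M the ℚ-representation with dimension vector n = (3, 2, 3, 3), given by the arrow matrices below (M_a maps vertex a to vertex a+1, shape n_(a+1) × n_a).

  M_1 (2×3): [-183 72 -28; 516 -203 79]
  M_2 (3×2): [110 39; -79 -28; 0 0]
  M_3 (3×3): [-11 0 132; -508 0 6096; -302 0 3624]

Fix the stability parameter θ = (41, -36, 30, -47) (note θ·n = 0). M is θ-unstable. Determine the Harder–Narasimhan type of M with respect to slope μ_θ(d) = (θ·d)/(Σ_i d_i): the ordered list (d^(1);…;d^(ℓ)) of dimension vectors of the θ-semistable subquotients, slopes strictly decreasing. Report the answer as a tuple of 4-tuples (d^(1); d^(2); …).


Via rank(M_{q-1}∘⋯∘M_p): M ≅ I[1,1], I[1,3], I[1,4], I[3,3], I[4,4]^2.
μ_θ-semistable layers: μ^(1)=41; μ^(2)=30; μ^(3)=5/2; μ^(4)=-3; μ^(5)=-47

((1, 0, 0, 0); (0, 0, 2, 0); (1, 1, 0, 0); (1, 1, 1, 1); (0, 0, 0, 2))


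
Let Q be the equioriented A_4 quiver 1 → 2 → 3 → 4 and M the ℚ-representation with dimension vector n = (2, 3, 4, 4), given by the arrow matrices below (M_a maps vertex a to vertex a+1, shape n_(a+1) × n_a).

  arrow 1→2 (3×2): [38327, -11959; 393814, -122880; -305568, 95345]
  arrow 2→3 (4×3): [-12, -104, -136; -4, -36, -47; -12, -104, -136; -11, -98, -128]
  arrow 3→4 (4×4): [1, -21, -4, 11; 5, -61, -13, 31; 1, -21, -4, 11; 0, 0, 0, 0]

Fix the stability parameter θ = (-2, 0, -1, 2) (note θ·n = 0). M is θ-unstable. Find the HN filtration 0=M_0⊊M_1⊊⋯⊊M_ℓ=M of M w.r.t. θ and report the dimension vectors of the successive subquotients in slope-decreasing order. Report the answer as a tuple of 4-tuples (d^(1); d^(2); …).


Via rank(M_{q-1}∘⋯∘M_p): M ≅ I[1,3], I[1,4], I[2,2], I[3,3], I[3,4], I[4,4]^2.
μ_θ-semistable layers: μ^(1)=2; μ^(2)=0; μ^(3)=-1/2; μ^(4)=-1; μ^(5)=-2

((0, 0, 0, 4); (0, 1, 0, 0); (0, 2, 2, 0); (0, 0, 2, 0); (2, 0, 0, 0))


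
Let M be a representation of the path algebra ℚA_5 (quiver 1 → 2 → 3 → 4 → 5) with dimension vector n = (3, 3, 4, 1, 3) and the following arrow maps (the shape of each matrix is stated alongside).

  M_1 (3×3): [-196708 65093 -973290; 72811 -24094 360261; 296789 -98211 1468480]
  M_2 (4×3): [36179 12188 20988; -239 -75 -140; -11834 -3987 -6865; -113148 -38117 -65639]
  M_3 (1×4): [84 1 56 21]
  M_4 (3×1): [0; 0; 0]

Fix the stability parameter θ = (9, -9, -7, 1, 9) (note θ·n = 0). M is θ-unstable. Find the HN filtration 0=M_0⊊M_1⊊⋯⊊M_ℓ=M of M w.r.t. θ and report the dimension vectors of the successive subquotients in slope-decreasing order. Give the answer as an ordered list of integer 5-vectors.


Via rank(M_{q-1}∘⋯∘M_p): M ≅ I[1,3]^2, I[1,4], I[3,3], I[5,5]^3.
μ_θ-semistable layers: μ^(1)=9; μ^(2)=1; μ^(3)=-7/3; μ^(4)=-7

((0, 0, 0, 0, 3); (0, 0, 0, 1, 0); (3, 3, 3, 0, 0); (0, 0, 1, 0, 0))


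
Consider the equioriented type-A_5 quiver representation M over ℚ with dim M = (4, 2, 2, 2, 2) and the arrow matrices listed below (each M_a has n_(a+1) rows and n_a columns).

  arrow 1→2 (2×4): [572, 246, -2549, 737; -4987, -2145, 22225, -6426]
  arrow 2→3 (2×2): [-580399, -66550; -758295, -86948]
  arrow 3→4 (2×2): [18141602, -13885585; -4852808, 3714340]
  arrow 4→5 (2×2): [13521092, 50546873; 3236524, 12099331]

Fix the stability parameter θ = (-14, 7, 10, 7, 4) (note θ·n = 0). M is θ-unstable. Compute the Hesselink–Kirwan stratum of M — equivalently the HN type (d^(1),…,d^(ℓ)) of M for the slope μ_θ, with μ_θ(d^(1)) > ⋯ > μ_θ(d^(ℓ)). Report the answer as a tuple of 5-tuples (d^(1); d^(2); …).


Barcode: M ≅ I[1,1]^2, I[1,3], I[1,4], I[4,5], I[5,5]. HN layers by μ_θ (6 steps, strictly decreasing):
  μ^(1)=10; μ^(2)=17/2; μ^(3)=7; μ^(4)=11/2; μ^(5)=4; μ^(6)=-14

((0, 0, 1, 0, 0); (0, 0, 1, 1, 0); (0, 2, 0, 0, 0); (0, 0, 0, 1, 1); (0, 0, 0, 0, 1); (4, 0, 0, 0, 0))


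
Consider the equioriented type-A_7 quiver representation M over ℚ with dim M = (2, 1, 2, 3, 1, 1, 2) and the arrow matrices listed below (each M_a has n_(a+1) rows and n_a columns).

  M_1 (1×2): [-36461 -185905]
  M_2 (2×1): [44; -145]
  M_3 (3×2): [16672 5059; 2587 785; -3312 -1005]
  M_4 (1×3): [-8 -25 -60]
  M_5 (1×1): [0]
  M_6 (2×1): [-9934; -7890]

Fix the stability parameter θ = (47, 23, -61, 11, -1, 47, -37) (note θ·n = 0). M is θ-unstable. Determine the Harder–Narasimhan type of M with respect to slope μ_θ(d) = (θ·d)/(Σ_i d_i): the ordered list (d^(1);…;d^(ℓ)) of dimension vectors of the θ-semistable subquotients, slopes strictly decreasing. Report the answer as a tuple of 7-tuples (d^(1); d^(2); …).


Barcode: M ≅ I[1,1], I[1,5], I[3,4], I[4,4], I[6,7], I[7,7]. HN layers by μ_θ (6 steps, strictly decreasing):
  μ^(1)=47; μ^(2)=11; μ^(3)=5; μ^(4)=3; μ^(5)=-37; μ^(6)=-61

((1, 0, 0, 0, 0, 0, 0); (0, 0, 0, 2, 0, 0, 0); (0, 0, 0, 1, 1, 1, 1); (1, 1, 1, 0, 0, 0, 0); (0, 0, 0, 0, 0, 0, 1); (0, 0, 1, 0, 0, 0, 0))


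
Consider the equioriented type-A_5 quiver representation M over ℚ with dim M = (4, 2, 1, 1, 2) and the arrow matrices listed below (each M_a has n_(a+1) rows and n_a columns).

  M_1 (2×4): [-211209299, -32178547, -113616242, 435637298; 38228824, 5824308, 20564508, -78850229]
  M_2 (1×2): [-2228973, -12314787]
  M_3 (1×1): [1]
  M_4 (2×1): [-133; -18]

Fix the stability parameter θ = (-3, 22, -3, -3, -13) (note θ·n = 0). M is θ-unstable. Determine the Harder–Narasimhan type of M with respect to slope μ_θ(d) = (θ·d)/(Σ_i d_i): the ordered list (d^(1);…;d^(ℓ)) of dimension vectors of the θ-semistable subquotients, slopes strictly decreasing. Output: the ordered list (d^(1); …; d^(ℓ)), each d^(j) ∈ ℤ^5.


Barcode: M ≅ I[1,1]^2, I[1,2], I[1,5], I[5,5]. HN layers by μ_θ (4 steps, strictly decreasing):
  μ^(1)=22; μ^(2)=3/4; μ^(3)=-3; μ^(4)=-13

((0, 1, 0, 0, 0); (0, 1, 1, 1, 1); (4, 0, 0, 0, 0); (0, 0, 0, 0, 1))


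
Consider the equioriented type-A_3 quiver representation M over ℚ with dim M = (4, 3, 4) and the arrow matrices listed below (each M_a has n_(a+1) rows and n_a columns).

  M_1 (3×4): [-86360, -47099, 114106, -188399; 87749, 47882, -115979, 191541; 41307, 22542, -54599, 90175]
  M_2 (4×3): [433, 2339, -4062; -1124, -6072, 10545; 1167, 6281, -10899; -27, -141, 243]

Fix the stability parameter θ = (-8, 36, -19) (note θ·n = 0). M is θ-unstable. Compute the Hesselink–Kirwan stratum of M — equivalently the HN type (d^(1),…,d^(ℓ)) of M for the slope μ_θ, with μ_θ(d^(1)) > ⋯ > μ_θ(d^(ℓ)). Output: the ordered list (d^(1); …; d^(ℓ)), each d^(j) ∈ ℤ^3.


Via rank(M_{q-1}∘⋯∘M_p): M ≅ I[1,1], I[1,2], I[1,3]^2, I[3,3]^2.
μ_θ-semistable layers: μ^(1)=36; μ^(2)=17/2; μ^(3)=-8; μ^(4)=-19

((0, 1, 0); (0, 2, 2); (4, 0, 0); (0, 0, 2))


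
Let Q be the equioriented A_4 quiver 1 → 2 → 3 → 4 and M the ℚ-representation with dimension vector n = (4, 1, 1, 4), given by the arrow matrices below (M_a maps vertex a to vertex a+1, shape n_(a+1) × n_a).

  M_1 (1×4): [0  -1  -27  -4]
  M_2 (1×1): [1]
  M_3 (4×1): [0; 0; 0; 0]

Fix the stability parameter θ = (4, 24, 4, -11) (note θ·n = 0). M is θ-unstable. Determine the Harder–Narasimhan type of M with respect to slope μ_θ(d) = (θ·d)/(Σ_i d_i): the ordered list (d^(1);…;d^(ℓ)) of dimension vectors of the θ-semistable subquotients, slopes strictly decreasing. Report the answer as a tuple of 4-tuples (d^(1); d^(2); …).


Barcode: M ≅ I[1,1]^3, I[1,3], I[4,4]^4. HN layers by μ_θ (3 steps, strictly decreasing):
  μ^(1)=14; μ^(2)=4; μ^(3)=-11

((0, 1, 1, 0); (4, 0, 0, 0); (0, 0, 0, 4))


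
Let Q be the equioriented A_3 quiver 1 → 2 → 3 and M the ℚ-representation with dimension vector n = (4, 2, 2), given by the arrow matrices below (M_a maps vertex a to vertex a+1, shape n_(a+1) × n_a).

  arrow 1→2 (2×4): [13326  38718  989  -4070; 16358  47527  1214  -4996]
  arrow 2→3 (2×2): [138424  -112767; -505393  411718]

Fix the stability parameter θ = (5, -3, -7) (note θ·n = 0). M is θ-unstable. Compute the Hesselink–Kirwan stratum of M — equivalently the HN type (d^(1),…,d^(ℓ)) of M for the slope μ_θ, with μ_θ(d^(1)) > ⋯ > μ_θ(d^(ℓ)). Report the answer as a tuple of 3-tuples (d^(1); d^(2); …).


Via rank(M_{q-1}∘⋯∘M_p): M ≅ I[1,1]^2, I[1,3]^2.
μ_θ-semistable layers: μ^(1)=5; μ^(2)=-5/3

((2, 0, 0); (2, 2, 2))


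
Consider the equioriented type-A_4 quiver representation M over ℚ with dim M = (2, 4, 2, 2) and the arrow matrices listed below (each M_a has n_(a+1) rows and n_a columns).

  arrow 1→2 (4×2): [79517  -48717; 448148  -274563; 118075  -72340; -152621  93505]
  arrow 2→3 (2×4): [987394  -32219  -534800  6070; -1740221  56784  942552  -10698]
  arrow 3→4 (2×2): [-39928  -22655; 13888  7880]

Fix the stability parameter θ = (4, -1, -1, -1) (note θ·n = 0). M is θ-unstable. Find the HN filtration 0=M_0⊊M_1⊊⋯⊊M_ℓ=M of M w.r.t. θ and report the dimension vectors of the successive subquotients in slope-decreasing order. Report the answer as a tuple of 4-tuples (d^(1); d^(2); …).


Interval decomposition of M: I[1,3], I[1,4], I[2,2]^2, I[4,4].
HN type (ℓ=3): μ^(1)=2/3; μ^(2)=1/4; μ^(3)=-1

((1, 1, 1, 0); (1, 1, 1, 1); (0, 2, 0, 1))


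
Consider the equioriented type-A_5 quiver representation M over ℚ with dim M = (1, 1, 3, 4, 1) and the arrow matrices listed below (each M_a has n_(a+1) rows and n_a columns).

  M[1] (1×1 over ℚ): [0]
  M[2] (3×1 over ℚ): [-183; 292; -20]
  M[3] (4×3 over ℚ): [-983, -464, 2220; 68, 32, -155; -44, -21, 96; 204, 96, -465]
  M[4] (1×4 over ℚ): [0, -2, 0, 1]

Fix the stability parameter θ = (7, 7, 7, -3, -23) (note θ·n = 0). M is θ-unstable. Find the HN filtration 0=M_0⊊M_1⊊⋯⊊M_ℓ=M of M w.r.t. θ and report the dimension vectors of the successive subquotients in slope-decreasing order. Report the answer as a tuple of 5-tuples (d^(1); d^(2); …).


Via rank(M_{q-1}∘⋯∘M_p): M ≅ I[1,1], I[2,4], I[3,4], I[3,5], I[4,4].
μ_θ-semistable layers: μ^(1)=7; μ^(2)=11/3; μ^(3)=2; μ^(4)=-3; μ^(5)=-19/3

((1, 0, 0, 0, 0); (0, 1, 1, 1, 0); (0, 0, 1, 1, 0); (0, 0, 0, 1, 0); (0, 0, 1, 1, 1))


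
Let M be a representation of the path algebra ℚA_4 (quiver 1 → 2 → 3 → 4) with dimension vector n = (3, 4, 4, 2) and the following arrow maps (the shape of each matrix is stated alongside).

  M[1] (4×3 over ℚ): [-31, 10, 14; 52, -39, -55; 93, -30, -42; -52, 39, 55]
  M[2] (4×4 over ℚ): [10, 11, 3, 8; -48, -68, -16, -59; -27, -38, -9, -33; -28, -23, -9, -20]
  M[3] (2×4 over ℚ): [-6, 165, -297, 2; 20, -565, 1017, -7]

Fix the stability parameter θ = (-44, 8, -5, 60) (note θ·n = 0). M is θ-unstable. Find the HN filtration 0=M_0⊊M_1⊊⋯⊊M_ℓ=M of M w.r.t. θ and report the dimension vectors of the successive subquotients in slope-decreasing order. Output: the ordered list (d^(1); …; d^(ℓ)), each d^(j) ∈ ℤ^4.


Via rank(M_{q-1}∘⋯∘M_p): M ≅ I[1,1], I[1,3], I[1,4], I[2,2], I[2,4], I[3,3].
μ_θ-semistable layers: μ^(1)=60; μ^(2)=8; μ^(3)=3/2; μ^(4)=-5; μ^(5)=-44

((0, 0, 0, 2); (0, 1, 0, 0); (0, 3, 3, 0); (0, 0, 1, 0); (3, 0, 0, 0))


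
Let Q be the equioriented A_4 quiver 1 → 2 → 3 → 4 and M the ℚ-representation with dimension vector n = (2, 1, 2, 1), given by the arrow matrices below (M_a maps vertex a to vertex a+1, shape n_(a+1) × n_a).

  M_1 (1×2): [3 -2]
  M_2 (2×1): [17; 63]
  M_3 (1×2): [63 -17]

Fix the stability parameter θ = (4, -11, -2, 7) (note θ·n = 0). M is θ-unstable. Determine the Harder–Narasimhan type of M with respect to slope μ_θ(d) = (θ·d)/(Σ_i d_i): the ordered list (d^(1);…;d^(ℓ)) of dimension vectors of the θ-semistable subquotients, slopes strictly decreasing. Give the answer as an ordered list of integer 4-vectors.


Via rank(M_{q-1}∘⋯∘M_p): M ≅ I[1,1], I[1,3], I[3,4].
μ_θ-semistable layers: μ^(1)=7; μ^(2)=4; μ^(3)=-2; μ^(4)=-7/2

((0, 0, 0, 1); (1, 0, 0, 0); (0, 0, 2, 0); (1, 1, 0, 0))


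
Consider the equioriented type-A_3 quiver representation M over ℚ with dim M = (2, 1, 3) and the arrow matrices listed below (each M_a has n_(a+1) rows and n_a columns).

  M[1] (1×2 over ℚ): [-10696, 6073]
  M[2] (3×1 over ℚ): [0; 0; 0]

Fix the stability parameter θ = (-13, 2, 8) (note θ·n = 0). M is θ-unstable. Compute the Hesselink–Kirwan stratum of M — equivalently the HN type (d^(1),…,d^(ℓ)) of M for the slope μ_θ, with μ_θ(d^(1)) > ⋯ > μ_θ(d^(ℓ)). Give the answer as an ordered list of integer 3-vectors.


Barcode: M ≅ I[1,1], I[1,2], I[3,3]^3. HN layers by μ_θ (3 steps, strictly decreasing):
  μ^(1)=8; μ^(2)=2; μ^(3)=-13

((0, 0, 3); (0, 1, 0); (2, 0, 0))


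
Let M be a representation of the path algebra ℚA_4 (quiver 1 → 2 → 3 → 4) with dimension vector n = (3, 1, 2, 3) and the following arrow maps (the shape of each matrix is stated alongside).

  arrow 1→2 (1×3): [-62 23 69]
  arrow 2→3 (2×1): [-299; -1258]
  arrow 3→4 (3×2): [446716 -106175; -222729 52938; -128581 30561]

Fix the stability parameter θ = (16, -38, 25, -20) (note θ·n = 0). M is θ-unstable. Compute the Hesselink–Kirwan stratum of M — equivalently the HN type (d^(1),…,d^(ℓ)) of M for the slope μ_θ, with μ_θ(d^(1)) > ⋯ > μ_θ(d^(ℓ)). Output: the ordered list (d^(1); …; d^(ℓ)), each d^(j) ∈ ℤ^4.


Barcode: M ≅ I[1,1]^2, I[1,4], I[3,4], I[4,4]. HN layers by μ_θ (4 steps, strictly decreasing):
  μ^(1)=16; μ^(2)=5/2; μ^(3)=-11; μ^(4)=-20

((2, 0, 0, 0); (0, 0, 2, 2); (1, 1, 0, 0); (0, 0, 0, 1))


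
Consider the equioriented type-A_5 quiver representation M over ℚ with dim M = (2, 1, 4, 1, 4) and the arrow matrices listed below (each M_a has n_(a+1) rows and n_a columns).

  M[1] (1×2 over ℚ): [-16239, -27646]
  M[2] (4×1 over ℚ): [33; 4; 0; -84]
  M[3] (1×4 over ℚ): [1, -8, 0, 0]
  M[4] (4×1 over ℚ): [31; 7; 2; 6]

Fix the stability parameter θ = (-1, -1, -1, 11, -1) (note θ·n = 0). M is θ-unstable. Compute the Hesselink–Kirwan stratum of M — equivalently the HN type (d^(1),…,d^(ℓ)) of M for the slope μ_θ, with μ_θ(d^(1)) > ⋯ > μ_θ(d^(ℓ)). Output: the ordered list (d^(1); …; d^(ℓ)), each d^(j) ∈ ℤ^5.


Via rank(M_{q-1}∘⋯∘M_p): M ≅ I[1,1], I[1,5], I[3,3]^3, I[5,5]^3.
μ_θ-semistable layers: μ^(1)=5; μ^(2)=-1

((0, 0, 0, 1, 1); (2, 1, 4, 0, 3))


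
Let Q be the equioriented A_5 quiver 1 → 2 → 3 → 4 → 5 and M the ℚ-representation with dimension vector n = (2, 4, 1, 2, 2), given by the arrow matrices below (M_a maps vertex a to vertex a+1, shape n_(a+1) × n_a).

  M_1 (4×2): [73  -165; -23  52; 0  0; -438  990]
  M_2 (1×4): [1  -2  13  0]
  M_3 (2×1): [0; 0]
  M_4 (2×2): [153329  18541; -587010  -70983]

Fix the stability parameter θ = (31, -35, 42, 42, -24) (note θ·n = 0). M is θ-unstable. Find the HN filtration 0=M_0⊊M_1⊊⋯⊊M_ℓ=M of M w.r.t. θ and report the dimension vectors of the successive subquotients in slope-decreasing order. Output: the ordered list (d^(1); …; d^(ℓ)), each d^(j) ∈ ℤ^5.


Via rank(M_{q-1}∘⋯∘M_p): M ≅ I[1,2], I[1,3], I[2,2]^2, I[4,5]^2.
μ_θ-semistable layers: μ^(1)=42; μ^(2)=9; μ^(3)=-2; μ^(4)=-35

((0, 0, 1, 0, 0); (0, 0, 0, 2, 2); (2, 2, 0, 0, 0); (0, 2, 0, 0, 0))


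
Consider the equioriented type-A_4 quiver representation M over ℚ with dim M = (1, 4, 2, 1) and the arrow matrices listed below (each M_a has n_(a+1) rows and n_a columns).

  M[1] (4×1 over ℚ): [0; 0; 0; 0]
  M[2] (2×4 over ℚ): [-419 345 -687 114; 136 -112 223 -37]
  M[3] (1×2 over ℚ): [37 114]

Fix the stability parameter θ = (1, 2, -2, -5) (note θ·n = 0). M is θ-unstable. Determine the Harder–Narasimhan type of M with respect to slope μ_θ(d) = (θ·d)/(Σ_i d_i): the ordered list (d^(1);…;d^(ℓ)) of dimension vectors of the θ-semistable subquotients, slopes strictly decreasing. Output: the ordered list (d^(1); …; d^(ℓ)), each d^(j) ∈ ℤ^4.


Barcode: M ≅ I[1,1], I[2,2]^2, I[2,3], I[2,4]. HN layers by μ_θ (4 steps, strictly decreasing):
  μ^(1)=2; μ^(2)=1; μ^(3)=0; μ^(4)=-5/3

((0, 2, 0, 0); (1, 0, 0, 0); (0, 1, 1, 0); (0, 1, 1, 1))


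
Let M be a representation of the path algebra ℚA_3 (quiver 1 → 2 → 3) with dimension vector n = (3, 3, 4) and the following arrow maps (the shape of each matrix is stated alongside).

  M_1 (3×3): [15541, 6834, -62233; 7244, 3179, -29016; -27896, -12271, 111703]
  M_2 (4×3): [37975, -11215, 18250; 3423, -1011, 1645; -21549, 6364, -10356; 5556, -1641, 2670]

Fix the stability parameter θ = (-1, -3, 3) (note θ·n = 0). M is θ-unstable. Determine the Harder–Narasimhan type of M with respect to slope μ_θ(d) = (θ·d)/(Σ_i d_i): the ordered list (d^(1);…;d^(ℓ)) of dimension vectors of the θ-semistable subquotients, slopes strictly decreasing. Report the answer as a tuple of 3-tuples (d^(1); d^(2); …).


Via rank(M_{q-1}∘⋯∘M_p): M ≅ I[1,3]^3, I[3,3].
μ_θ-semistable layers: μ^(1)=3; μ^(2)=-2

((0, 0, 4); (3, 3, 0))


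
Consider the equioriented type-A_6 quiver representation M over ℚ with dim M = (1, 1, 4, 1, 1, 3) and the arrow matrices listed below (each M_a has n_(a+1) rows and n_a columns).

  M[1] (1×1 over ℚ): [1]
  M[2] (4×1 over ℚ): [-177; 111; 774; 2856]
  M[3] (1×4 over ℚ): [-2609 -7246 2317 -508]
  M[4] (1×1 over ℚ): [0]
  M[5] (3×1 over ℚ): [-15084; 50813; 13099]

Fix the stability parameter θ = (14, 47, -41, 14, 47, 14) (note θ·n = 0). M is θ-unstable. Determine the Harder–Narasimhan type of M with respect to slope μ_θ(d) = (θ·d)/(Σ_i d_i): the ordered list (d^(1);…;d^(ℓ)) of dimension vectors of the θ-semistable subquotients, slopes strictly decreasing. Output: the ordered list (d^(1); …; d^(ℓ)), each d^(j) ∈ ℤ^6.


Interval decomposition of M: I[1,4], I[3,3]^3, I[5,6], I[6,6]^2.
HN type (ℓ=4): μ^(1)=61/2; μ^(2)=14; μ^(3)=20/3; μ^(4)=-41

((0, 0, 0, 0, 1, 1); (0, 0, 0, 1, 0, 2); (1, 1, 1, 0, 0, 0); (0, 0, 3, 0, 0, 0))


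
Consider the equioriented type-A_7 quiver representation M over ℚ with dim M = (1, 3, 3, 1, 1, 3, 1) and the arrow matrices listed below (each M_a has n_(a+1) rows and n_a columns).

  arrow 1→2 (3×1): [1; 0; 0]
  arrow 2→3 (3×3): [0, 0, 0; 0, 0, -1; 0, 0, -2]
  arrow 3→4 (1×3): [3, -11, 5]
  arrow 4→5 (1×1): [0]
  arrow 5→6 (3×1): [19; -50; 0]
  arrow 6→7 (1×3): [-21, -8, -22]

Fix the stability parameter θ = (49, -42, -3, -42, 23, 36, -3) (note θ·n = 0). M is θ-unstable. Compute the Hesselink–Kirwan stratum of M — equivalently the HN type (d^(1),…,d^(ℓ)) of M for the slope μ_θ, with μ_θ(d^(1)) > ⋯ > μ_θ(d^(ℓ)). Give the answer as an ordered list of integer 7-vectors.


Via rank(M_{q-1}∘⋯∘M_p): M ≅ I[1,2], I[2,2], I[2,4], I[3,3]^2, I[5,7], I[6,6]^2.
μ_θ-semistable layers: μ^(1)=36; μ^(2)=56/3; μ^(3)=7/2; μ^(4)=-3; μ^(5)=-45/2; μ^(6)=-42

((0, 0, 0, 0, 0, 2, 0); (0, 0, 0, 0, 1, 1, 1); (1, 1, 0, 0, 0, 0, 0); (0, 0, 2, 0, 0, 0, 0); (0, 0, 1, 1, 0, 0, 0); (0, 2, 0, 0, 0, 0, 0))


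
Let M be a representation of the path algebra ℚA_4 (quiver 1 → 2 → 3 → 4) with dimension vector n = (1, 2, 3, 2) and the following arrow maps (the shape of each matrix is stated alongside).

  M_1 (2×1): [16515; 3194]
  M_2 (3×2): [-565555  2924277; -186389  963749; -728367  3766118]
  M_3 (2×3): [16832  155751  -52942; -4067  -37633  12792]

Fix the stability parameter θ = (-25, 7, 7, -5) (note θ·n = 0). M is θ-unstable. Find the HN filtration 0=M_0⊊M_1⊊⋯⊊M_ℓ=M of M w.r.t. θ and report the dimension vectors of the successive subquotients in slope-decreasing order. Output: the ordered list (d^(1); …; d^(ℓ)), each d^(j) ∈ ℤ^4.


Interval decomposition of M: I[1,4], I[2,4], I[3,3].
HN type (ℓ=3): μ^(1)=7; μ^(2)=3; μ^(3)=-25

((0, 0, 1, 0); (0, 2, 2, 2); (1, 0, 0, 0))


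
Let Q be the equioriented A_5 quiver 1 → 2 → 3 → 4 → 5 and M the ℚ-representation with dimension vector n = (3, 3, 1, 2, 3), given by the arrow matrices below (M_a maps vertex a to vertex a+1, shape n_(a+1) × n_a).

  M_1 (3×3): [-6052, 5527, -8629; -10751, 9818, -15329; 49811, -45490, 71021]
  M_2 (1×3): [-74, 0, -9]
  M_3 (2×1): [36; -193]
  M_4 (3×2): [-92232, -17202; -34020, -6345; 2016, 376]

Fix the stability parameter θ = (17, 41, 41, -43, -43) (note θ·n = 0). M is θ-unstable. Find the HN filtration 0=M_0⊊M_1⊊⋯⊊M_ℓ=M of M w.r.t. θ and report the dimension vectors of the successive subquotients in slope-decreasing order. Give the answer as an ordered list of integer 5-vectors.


Barcode: M ≅ I[1,1], I[1,2], I[1,5], I[2,2], I[4,4], I[5,5]^2. HN layers by μ_θ (4 steps, strictly decreasing):
  μ^(1)=41; μ^(2)=17; μ^(3)=13/5; μ^(4)=-43

((0, 2, 0, 0, 0); (2, 0, 0, 0, 0); (1, 1, 1, 1, 1); (0, 0, 0, 1, 2))


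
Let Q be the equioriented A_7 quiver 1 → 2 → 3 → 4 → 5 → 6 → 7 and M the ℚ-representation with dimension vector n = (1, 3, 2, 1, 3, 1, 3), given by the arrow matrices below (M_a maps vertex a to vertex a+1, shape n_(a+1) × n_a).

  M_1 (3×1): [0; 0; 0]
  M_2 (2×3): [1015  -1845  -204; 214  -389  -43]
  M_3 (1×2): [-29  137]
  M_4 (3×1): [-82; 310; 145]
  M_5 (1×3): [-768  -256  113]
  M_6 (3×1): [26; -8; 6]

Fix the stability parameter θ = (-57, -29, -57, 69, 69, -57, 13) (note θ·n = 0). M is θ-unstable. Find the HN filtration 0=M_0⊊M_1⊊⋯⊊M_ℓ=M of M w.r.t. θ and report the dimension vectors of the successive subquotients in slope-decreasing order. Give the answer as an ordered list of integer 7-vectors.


Via rank(M_{q-1}∘⋯∘M_p): M ≅ I[1,1], I[2,2], I[2,3], I[2,7], I[5,5]^2, I[7,7]^2.
μ_θ-semistable layers: μ^(1)=69; μ^(2)=47/2; μ^(3)=13; μ^(4)=-29; μ^(5)=-43; μ^(6)=-57

((0, 0, 0, 0, 2, 0, 0); (0, 0, 0, 1, 1, 1, 1); (0, 0, 0, 0, 0, 0, 2); (0, 1, 0, 0, 0, 0, 0); (0, 2, 2, 0, 0, 0, 0); (1, 0, 0, 0, 0, 0, 0))


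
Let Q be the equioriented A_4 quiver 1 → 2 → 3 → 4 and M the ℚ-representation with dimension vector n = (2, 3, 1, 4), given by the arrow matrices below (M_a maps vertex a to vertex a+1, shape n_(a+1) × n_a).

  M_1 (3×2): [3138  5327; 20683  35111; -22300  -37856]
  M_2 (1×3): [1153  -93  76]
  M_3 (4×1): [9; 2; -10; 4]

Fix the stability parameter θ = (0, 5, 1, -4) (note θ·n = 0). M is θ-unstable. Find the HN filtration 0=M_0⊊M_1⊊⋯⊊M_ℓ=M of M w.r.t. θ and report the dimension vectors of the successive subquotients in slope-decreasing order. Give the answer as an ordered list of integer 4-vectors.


Barcode: M ≅ I[1,2], I[1,4], I[2,2], I[4,4]^3. HN layers by μ_θ (4 steps, strictly decreasing):
  μ^(1)=5; μ^(2)=2/3; μ^(3)=0; μ^(4)=-4

((0, 2, 0, 0); (0, 1, 1, 1); (2, 0, 0, 0); (0, 0, 0, 3))


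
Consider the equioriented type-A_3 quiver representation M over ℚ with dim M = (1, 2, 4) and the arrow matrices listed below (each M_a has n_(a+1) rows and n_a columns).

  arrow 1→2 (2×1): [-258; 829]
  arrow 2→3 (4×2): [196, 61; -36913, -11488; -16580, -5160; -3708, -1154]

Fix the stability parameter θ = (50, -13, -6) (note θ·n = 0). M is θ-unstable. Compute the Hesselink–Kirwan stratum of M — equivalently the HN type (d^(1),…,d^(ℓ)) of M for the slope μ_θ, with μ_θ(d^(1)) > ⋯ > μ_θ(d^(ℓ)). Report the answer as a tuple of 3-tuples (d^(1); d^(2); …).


Barcode: M ≅ I[1,3], I[2,3], I[3,3]^2. HN layers by μ_θ (3 steps, strictly decreasing):
  μ^(1)=31/3; μ^(2)=-6; μ^(3)=-13

((1, 1, 1); (0, 0, 3); (0, 1, 0))


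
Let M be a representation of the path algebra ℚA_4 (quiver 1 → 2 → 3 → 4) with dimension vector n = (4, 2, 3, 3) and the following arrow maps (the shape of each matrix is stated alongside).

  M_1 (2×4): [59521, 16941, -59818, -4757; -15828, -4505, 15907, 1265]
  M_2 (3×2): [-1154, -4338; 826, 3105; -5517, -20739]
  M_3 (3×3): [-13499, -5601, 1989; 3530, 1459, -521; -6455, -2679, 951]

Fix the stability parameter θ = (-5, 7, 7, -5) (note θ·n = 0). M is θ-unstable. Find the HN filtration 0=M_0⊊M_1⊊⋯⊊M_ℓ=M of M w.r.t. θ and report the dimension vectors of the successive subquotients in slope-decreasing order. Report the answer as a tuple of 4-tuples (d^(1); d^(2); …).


Interval decomposition of M: I[1,1]^2, I[1,4]^2, I[3,3], I[4,4].
HN type (ℓ=3): μ^(1)=7; μ^(2)=3; μ^(3)=-5

((0, 0, 1, 0); (0, 2, 2, 2); (4, 0, 0, 1))


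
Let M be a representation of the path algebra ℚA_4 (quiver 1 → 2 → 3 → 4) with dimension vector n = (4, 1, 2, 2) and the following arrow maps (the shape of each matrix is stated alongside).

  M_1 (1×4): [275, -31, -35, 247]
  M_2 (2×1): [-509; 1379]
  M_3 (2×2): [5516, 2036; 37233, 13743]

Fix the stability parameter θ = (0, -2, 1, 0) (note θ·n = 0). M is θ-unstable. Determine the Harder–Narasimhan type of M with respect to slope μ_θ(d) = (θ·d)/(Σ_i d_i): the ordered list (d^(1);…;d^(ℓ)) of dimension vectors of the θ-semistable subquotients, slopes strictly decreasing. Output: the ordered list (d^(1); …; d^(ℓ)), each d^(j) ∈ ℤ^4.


Via rank(M_{q-1}∘⋯∘M_p): M ≅ I[1,1]^3, I[1,3], I[3,4], I[4,4].
μ_θ-semistable layers: μ^(1)=1; μ^(2)=1/2; μ^(3)=0; μ^(4)=-1

((0, 0, 1, 0); (0, 0, 1, 1); (3, 0, 0, 1); (1, 1, 0, 0))


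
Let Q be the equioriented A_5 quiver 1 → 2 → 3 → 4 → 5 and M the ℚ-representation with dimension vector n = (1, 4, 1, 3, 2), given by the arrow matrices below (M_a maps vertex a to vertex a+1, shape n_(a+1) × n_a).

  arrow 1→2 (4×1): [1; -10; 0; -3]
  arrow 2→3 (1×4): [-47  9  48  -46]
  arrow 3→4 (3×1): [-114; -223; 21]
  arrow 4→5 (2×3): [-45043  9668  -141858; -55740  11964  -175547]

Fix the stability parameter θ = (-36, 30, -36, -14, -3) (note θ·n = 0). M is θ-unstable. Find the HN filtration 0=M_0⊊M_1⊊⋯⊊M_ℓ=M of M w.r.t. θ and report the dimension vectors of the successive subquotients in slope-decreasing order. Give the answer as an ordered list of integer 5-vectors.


Via rank(M_{q-1}∘⋯∘M_p): M ≅ I[1,5], I[2,2]^3, I[4,4], I[4,5].
μ_θ-semistable layers: μ^(1)=30; μ^(2)=-3; μ^(3)=-20/3; μ^(4)=-14; μ^(5)=-36

((0, 3, 0, 0, 0); (0, 0, 0, 0, 2); (0, 1, 1, 1, 0); (0, 0, 0, 2, 0); (1, 0, 0, 0, 0))


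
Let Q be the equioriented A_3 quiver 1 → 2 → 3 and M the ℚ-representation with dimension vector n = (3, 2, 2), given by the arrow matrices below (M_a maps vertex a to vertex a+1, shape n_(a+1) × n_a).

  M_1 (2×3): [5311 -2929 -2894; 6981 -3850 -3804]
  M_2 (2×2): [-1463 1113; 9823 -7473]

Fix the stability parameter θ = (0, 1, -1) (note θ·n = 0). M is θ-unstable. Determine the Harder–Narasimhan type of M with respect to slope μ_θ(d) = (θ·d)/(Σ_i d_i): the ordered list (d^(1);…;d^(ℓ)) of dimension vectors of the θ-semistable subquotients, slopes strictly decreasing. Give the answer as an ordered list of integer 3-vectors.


Via rank(M_{q-1}∘⋯∘M_p): M ≅ I[1,1], I[1,2], I[1,3], I[3,3].
μ_θ-semistable layers: μ^(1)=1; μ^(2)=0; μ^(3)=-1

((0, 1, 0); (3, 1, 1); (0, 0, 1))


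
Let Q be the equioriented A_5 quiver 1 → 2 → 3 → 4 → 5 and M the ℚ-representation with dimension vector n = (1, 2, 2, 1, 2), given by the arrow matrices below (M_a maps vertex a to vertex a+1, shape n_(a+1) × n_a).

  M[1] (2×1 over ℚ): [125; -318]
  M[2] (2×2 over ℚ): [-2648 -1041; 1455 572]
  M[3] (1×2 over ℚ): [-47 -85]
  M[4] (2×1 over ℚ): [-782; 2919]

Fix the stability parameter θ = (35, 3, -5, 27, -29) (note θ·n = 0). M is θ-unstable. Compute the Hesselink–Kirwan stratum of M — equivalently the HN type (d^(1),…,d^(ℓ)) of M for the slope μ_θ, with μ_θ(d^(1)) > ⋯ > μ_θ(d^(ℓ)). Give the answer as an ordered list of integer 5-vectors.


Barcode: M ≅ I[1,5], I[2,3], I[5,5]. HN layers by μ_θ (3 steps, strictly decreasing):
  μ^(1)=31/5; μ^(2)=-1; μ^(3)=-29

((1, 1, 1, 1, 1); (0, 1, 1, 0, 0); (0, 0, 0, 0, 1))


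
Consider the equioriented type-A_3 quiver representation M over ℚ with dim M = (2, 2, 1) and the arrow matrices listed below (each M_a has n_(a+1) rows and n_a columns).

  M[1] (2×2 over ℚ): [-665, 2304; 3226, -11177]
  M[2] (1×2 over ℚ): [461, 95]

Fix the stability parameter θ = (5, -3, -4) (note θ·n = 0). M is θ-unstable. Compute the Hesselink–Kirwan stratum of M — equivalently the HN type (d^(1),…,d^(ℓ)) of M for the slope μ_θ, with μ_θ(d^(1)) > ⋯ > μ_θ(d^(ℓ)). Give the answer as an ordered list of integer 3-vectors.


Via rank(M_{q-1}∘⋯∘M_p): M ≅ I[1,2], I[1,3].
μ_θ-semistable layers: μ^(1)=1; μ^(2)=-2/3

((1, 1, 0); (1, 1, 1))


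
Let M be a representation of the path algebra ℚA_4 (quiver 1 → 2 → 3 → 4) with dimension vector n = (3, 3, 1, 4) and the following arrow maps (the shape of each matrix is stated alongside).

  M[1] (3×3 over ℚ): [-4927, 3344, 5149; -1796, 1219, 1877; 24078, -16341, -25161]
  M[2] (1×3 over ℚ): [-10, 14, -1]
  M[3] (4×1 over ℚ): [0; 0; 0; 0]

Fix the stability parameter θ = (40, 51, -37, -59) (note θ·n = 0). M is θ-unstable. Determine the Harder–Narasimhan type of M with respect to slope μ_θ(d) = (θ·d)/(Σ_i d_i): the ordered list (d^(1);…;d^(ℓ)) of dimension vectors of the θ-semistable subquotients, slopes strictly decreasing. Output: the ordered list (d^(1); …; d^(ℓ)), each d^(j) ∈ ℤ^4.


Via rank(M_{q-1}∘⋯∘M_p): M ≅ I[1,1], I[1,2], I[1,3], I[2,2], I[4,4]^4.
μ_θ-semistable layers: μ^(1)=51; μ^(2)=40; μ^(3)=18; μ^(4)=-59

((0, 2, 0, 0); (2, 0, 0, 0); (1, 1, 1, 0); (0, 0, 0, 4))


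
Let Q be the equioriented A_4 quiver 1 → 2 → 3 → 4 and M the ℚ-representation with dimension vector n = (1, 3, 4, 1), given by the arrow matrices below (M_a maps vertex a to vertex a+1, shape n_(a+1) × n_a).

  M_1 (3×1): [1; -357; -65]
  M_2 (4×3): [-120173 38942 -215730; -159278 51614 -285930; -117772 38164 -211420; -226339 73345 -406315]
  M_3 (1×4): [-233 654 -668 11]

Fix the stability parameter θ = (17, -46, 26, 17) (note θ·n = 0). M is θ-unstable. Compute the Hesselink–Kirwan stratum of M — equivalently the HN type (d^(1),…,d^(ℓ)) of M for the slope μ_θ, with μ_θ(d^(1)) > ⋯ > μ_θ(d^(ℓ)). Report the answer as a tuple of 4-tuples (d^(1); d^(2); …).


Barcode: M ≅ I[1,4], I[2,2], I[2,3], I[3,3]^2. HN layers by μ_θ (4 steps, strictly decreasing):
  μ^(1)=26; μ^(2)=43/2; μ^(3)=-29/2; μ^(4)=-46

((0, 0, 3, 0); (0, 0, 1, 1); (1, 1, 0, 0); (0, 2, 0, 0))


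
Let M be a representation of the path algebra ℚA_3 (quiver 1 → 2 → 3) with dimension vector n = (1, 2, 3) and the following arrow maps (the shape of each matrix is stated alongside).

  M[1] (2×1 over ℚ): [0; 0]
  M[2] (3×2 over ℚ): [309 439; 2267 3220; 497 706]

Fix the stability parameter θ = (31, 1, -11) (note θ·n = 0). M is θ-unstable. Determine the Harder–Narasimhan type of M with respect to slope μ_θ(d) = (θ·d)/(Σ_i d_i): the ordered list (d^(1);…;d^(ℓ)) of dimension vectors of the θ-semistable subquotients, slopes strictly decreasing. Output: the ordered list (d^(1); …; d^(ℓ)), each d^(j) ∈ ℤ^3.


Via rank(M_{q-1}∘⋯∘M_p): M ≅ I[1,1], I[2,3]^2, I[3,3].
μ_θ-semistable layers: μ^(1)=31; μ^(2)=-5; μ^(3)=-11

((1, 0, 0); (0, 2, 2); (0, 0, 1))


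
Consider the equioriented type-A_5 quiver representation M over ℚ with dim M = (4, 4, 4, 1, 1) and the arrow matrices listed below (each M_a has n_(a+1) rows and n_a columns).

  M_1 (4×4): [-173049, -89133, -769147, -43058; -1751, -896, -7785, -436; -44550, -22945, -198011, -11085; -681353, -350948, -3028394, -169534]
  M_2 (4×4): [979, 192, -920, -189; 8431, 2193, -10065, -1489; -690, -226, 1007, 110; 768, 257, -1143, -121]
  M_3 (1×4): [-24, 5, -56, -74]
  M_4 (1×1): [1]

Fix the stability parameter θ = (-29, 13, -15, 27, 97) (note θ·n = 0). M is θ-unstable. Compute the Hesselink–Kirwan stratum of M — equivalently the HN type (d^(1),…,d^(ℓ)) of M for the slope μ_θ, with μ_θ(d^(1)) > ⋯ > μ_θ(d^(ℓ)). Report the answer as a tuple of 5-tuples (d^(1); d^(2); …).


Barcode: M ≅ I[1,3]^3, I[1,5]. HN layers by μ_θ (4 steps, strictly decreasing):
  μ^(1)=97; μ^(2)=27; μ^(3)=-1; μ^(4)=-29

((0, 0, 0, 0, 1); (0, 0, 0, 1, 0); (0, 4, 4, 0, 0); (4, 0, 0, 0, 0))


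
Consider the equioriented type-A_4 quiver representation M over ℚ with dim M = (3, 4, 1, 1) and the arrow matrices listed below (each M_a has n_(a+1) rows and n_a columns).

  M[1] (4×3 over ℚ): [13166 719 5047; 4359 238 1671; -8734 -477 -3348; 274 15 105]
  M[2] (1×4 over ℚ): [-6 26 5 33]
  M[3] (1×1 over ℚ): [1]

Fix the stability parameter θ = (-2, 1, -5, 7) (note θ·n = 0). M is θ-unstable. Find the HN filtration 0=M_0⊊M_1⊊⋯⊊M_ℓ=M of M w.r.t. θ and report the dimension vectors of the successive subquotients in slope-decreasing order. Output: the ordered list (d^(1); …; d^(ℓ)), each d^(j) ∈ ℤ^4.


Interval decomposition of M: I[1,2]^2, I[1,4], I[2,2].
HN type (ℓ=3): μ^(1)=7; μ^(2)=1; μ^(3)=-2

((0, 0, 0, 1); (0, 3, 0, 0); (3, 1, 1, 0))


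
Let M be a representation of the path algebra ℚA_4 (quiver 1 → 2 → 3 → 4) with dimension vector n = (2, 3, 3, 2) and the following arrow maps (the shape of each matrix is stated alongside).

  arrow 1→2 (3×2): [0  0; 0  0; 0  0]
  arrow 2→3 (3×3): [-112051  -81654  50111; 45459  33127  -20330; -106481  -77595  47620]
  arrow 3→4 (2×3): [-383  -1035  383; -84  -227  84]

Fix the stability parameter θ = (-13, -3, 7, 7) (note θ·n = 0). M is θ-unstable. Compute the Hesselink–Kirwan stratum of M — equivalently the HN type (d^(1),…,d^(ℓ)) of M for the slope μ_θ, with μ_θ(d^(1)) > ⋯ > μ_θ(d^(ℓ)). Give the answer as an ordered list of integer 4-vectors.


Interval decomposition of M: I[1,1]^2, I[2,3], I[2,4]^2.
HN type (ℓ=3): μ^(1)=7; μ^(2)=-3; μ^(3)=-13

((0, 0, 3, 2); (0, 3, 0, 0); (2, 0, 0, 0))


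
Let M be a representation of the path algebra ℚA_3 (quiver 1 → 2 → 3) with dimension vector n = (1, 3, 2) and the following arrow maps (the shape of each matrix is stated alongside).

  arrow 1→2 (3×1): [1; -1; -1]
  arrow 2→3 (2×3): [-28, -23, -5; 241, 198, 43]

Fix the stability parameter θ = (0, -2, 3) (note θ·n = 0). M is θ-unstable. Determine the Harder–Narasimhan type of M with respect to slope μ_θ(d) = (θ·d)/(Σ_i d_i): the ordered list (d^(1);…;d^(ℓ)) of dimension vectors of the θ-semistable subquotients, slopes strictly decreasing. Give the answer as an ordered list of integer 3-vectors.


Interval decomposition of M: I[1,2], I[2,3]^2.
HN type (ℓ=3): μ^(1)=3; μ^(2)=-1; μ^(3)=-2

((0, 0, 2); (1, 1, 0); (0, 2, 0))


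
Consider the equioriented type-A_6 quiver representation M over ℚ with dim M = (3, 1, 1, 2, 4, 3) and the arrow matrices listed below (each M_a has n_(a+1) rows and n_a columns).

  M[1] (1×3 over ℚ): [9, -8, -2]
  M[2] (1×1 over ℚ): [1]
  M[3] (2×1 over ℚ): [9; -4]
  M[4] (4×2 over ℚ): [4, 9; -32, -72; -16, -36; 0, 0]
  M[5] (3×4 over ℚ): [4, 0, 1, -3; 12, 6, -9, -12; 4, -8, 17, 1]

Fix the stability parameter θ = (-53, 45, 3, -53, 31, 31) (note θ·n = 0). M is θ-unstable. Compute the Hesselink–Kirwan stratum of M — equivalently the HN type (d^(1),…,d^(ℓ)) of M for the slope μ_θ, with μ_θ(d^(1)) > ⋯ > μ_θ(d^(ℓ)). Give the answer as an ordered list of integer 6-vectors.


Interval decomposition of M: I[1,1]^2, I[1,4], I[4,5], I[5,5], I[5,6]^2, I[6,6].
HN type (ℓ=3): μ^(1)=31; μ^(2)=-5/3; μ^(3)=-53

((0, 0, 0, 0, 4, 3); (0, 1, 1, 1, 0, 0); (3, 0, 0, 1, 0, 0))


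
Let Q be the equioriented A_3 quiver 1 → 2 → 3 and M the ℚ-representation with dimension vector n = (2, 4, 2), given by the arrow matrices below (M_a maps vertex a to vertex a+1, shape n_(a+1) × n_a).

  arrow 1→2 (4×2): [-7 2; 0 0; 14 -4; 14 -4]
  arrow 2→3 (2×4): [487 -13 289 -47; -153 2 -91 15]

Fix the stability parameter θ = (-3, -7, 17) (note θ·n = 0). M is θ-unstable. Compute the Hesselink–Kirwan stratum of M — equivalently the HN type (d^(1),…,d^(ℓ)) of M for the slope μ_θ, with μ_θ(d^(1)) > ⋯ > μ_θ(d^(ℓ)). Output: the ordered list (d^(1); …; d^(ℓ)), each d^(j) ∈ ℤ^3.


Barcode: M ≅ I[1,1], I[1,3], I[2,2]^2, I[2,3]. HN layers by μ_θ (4 steps, strictly decreasing):
  μ^(1)=17; μ^(2)=-3; μ^(3)=-5; μ^(4)=-7

((0, 0, 2); (1, 0, 0); (1, 1, 0); (0, 3, 0))
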